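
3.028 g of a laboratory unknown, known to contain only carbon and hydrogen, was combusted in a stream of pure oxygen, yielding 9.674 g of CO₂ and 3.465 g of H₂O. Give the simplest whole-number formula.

mol C = 9.674 g CO₂ ÷ 44.009 g/mol = 0.21982 mol
mol H = 2 × 3.465 g H₂O ÷ 18.015 g/mol = 0.38468 mol
Divide by the smallest (0.21982 mol): C 1.000, H 1.750
Multiplying each by 4 gives whole numbers: C 4.00, H 7.00

C4H7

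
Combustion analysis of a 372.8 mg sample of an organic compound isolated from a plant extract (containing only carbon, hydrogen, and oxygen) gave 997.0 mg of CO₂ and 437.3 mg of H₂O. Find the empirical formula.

C7H15O

mol C = 0.9970 g CO₂ ÷ 44.009 g/mol = 0.022654 mol
mol H = 2 × 0.4373 g H₂O ÷ 18.015 g/mol = 0.048548 mol
mass O = 0.3728 − (0.27210 + 0.048937) = 0.051760 g → mol O = 0.051760 ÷ 15.999 = 0.0032352 mol
Divide by the smallest (0.0032352 mol): C 7.002, H 15.006, O 1.000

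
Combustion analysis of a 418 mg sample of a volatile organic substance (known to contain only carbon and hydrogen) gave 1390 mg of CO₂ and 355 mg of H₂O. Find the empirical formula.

mol C = 1.39 g CO₂ ÷ 44.009 g/mol = 0.03158 mol
mol H = 2 × 0.355 g H₂O ÷ 18.015 g/mol = 0.03941 mol
Divide by the smallest (0.03158 mol): C 1.000, H 1.248
Multiplying each by 4 gives whole numbers: C 4.00, H 4.99

C4H5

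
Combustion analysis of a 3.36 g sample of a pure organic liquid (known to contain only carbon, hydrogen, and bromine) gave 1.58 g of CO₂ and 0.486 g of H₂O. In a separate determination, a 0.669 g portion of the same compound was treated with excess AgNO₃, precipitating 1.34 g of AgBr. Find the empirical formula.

mol C = 1.58 g CO₂ ÷ 44.009 g/mol = 0.03590 mol
mol H = 2 × 0.486 g H₂O ÷ 18.015 g/mol = 0.05396 mol
From the AgBr data: mol Br per gram of compound = (1.34 ÷ 187.772) ÷ 0.669 = 0.01067 mol/g, so in the 3.36 g combustion sample mol Br = 0.03584 mol
Divide by the smallest (0.03584 mol): C 1.002, H 1.505, Br 1.000
Multiplying each by 2 gives whole numbers: C 2.00, H 3.01, Br 2.00

C2H3Br2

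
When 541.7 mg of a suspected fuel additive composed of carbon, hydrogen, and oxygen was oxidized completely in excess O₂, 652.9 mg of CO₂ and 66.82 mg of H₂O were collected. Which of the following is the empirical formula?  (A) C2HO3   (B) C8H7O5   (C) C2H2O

mol C = 0.6529 g CO₂ ÷ 44.009 g/mol = 0.014836 mol
mol H = 2 × 0.06682 g H₂O ÷ 18.015 g/mol = 0.0074183 mol
mass O = 0.5417 − (0.17819 + 0.0074776) = 0.35603 g → mol O = 0.35603 ÷ 15.999 = 0.022253 mol
Divide by the smallest (0.0074183 mol): C 2.000, H 1.000, O 3.000

(A) C2HO3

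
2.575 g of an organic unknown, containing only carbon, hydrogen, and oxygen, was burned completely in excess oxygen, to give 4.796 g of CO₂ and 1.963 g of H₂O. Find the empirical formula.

C5H10O3

mol C = 4.796 g CO₂ ÷ 44.009 g/mol = 0.10898 mol
mol H = 2 × 1.963 g H₂O ÷ 18.015 g/mol = 0.21793 mol
mass O = 2.575 − (1.3089 + 0.21967) = 1.0464 g → mol O = 1.0464 ÷ 15.999 = 0.065404 mol
Divide by the smallest (0.065404 mol): C 1.666, H 3.332, O 1.000
Multiplying each by 3 gives whole numbers: C 5.00, H 10.00, O 3.00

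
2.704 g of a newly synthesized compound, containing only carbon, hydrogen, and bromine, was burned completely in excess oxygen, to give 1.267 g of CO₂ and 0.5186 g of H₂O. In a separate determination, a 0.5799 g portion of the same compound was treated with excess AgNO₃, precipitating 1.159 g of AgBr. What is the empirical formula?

mol C = 1.267 g CO₂ ÷ 44.009 g/mol = 0.028790 mol
mol H = 2 × 0.5186 g H₂O ÷ 18.015 g/mol = 0.057574 mol
From the AgBr data: mol Br per gram of compound = (1.159 ÷ 187.772) ÷ 0.5799 = 0.010644 mol/g, so in the 2.704 g combustion sample mol Br = 0.028781 mol
Divide by the smallest (0.028781 mol): C 1.000, H 2.000, Br 1.000

CH2Br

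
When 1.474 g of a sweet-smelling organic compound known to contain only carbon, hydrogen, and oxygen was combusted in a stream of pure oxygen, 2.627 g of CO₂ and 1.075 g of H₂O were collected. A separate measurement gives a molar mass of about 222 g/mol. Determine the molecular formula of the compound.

mol C = 2.627 g CO₂ ÷ 44.009 g/mol = 0.059692 mol
mol H = 2 × 1.075 g H₂O ÷ 18.015 g/mol = 0.11934 mol
mass O = 1.474 − (0.71696 + 0.12030) = 0.63674 g → mol O = 0.63674 ÷ 15.999 = 0.039798 mol
Divide by the smallest (0.039798 mol): C 1.500, H 2.999, O 1.000
Multiplying each by 2 gives whole numbers: C 3.00, H 6.00, O 2.00
Empirical formula: C3H6O2
Empirical-formula mass = 74.08 g/mol; 222 ÷ 74.08 ≈ 3, so the molecular formula is C9H18O6.

C9H18O6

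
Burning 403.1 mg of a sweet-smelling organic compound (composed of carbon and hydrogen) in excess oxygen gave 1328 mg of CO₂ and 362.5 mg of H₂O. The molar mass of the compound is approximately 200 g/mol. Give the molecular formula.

C15H20

mol C = 1.328 g CO₂ ÷ 44.009 g/mol = 0.030176 mol
mol H = 2 × 0.3625 g H₂O ÷ 18.015 g/mol = 0.040244 mol
Divide by the smallest (0.030176 mol): C 1.000, H 1.334
Multiplying each by 3 gives whole numbers: C 3.00, H 4.00
Empirical formula: C3H4
Empirical-formula mass = 40.06 g/mol; 200 ÷ 40.06 ≈ 5, so the molecular formula is C15H20.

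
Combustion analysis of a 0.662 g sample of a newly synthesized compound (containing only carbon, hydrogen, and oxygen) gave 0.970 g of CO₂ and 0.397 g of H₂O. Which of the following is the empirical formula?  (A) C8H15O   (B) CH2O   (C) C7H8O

(B) CH2O

mol C = 0.970 g CO₂ ÷ 44.009 g/mol = 0.02204 mol
mol H = 2 × 0.397 g H₂O ÷ 18.015 g/mol = 0.04407 mol
mass O = 0.662 − (0.2647 + 0.04443) = 0.3528 g → mol O = 0.3528 ÷ 15.999 = 0.02205 mol
Divide by the smallest (0.02204 mol): C 1.000, H 2.000, O 1.001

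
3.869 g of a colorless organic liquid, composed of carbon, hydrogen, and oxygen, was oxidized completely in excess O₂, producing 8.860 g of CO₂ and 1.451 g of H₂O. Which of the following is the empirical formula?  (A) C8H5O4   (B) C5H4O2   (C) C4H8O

mol C = 8.860 g CO₂ ÷ 44.009 g/mol = 0.20132 mol
mol H = 2 × 1.451 g H₂O ÷ 18.015 g/mol = 0.16109 mol
mass O = 3.869 − (2.4181 + 0.16238) = 1.2885 g → mol O = 1.2885 ÷ 15.999 = 0.080539 mol
Divide by the smallest (0.080539 mol): C 2.500, H 2.000, O 1.000
Multiplying each by 2 gives whole numbers: C 5.00, H 4.00, O 2.00

(B) C5H4O2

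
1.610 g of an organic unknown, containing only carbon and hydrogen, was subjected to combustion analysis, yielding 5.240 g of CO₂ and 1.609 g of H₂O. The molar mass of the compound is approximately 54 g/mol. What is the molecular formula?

mol C = 5.240 g CO₂ ÷ 44.009 g/mol = 0.11907 mol
mol H = 2 × 1.609 g H₂O ÷ 18.015 g/mol = 0.17863 mol
Divide by the smallest (0.11907 mol): C 1.000, H 1.500
Multiplying each by 2 gives whole numbers: C 2.00, H 3.00
Empirical formula: C2H3
Empirical-formula mass = 27.05 g/mol; 54 ÷ 27.05 ≈ 2, so the molecular formula is C4H6.

C4H6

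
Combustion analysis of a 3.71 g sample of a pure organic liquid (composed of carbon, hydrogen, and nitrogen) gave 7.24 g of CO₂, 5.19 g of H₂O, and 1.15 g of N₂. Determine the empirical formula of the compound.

mol C = 7.24 g CO₂ ÷ 44.009 g/mol = 0.1645 mol
mol H = 2 × 5.19 g H₂O ÷ 18.015 g/mol = 0.5762 mol
mol N = 2 × 1.15 g N₂ ÷ 28.014 g/mol = 0.08210 mol
Divide by the smallest (0.08210 mol): C 2.004, H 7.018, N 1.000

C2H7N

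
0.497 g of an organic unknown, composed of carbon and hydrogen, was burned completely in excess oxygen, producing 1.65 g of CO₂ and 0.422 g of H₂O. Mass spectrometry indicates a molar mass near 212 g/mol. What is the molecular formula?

mol C = 1.65 g CO₂ ÷ 44.009 g/mol = 0.03749 mol
mol H = 2 × 0.422 g H₂O ÷ 18.015 g/mol = 0.04685 mol
Divide by the smallest (0.03749 mol): C 1.000, H 1.250
Multiplying each by 4 gives whole numbers: C 4.00, H 5.00
Empirical formula: C4H5
Empirical-formula mass = 53.08 g/mol; 212 ÷ 53.08 ≈ 4, so the molecular formula is C16H20.

C16H20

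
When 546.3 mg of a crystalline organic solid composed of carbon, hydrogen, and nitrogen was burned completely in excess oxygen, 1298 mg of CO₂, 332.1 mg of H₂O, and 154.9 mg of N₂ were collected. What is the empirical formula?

mol C = 1.298 g CO₂ ÷ 44.009 g/mol = 0.029494 mol
mol H = 2 × 0.3321 g H₂O ÷ 18.015 g/mol = 0.036869 mol
mol N = 2 × 0.1549 g N₂ ÷ 28.014 g/mol = 0.011059 mol
Divide by the smallest (0.011059 mol): C 2.667, H 3.334, N 1.000
Multiplying each by 3 gives whole numbers: C 8.00, H 10.00, N 3.00

C8H10N3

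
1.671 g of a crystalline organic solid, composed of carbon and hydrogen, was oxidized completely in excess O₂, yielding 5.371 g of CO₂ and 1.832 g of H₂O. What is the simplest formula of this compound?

C3H5

mol C = 5.371 g CO₂ ÷ 44.009 g/mol = 0.12204 mol
mol H = 2 × 1.832 g H₂O ÷ 18.015 g/mol = 0.20339 mol
Divide by the smallest (0.12204 mol): C 1.000, H 1.667
Multiplying each by 3 gives whole numbers: C 3.00, H 5.00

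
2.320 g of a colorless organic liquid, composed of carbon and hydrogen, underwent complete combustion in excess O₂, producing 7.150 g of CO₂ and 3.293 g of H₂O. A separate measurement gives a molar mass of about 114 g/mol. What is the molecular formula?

mol C = 7.150 g CO₂ ÷ 44.009 g/mol = 0.16247 mol
mol H = 2 × 3.293 g H₂O ÷ 18.015 g/mol = 0.36558 mol
Divide by the smallest (0.16247 mol): C 1.000, H 2.250
Multiplying each by 4 gives whole numbers: C 4.00, H 9.00
Empirical formula: C4H9
Empirical-formula mass = 57.12 g/mol; 114 ÷ 57.12 ≈ 2, so the molecular formula is C8H18.

C8H18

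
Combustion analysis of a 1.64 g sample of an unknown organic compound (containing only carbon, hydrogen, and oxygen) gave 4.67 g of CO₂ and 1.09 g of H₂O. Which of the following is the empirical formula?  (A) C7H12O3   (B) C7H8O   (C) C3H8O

mol C = 4.67 g CO₂ ÷ 44.009 g/mol = 0.1061 mol
mol H = 2 × 1.09 g H₂O ÷ 18.015 g/mol = 0.1210 mol
mass O = 1.64 − (1.275 + 0.1220) = 0.2435 g → mol O = 0.2435 ÷ 15.999 = 0.01522 mol
Divide by the smallest (0.01522 mol): C 6.973, H 7.952, O 1.000

(B) C7H8O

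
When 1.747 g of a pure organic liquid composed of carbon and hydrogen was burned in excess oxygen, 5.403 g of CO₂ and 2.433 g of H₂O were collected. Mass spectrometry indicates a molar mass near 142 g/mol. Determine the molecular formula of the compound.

mol C = 5.403 g CO₂ ÷ 44.009 g/mol = 0.12277 mol
mol H = 2 × 2.433 g H₂O ÷ 18.015 g/mol = 0.27011 mol
Divide by the smallest (0.12277 mol): C 1.000, H 2.200
Multiplying each by 5 gives whole numbers: C 5.00, H 11.00
Empirical formula: C5H11
Empirical-formula mass = 71.14 g/mol; 142 ÷ 71.14 ≈ 2, so the molecular formula is C10H22.

C10H22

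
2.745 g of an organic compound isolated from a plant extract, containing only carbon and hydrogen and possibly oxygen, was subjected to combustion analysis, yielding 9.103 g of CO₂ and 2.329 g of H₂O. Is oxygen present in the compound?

mol C = 9.103 g CO₂ ÷ 44.009 g/mol = 0.20684 mol
mol H = 2 × 2.329 g H₂O ÷ 18.015 g/mol = 0.25856 mol
C and H together account for 2.7450 g — essentially the entire 2.745 g sample — so the compound contains no oxygen.

no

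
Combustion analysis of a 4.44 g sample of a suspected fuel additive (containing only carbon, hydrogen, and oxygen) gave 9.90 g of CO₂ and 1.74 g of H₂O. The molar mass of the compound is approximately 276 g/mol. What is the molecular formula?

mol C = 9.90 g CO₂ ÷ 44.009 g/mol = 0.2250 mol
mol H = 2 × 1.74 g H₂O ÷ 18.015 g/mol = 0.1932 mol
mass O = 4.44 − (2.702 + 0.1947) = 1.543 g → mol O = 1.543 ÷ 15.999 = 0.09647 mol
Divide by the smallest (0.09647 mol): C 2.332, H 2.002, O 1.000
Multiplying each by 3 gives whole numbers: C 7.00, H 6.01, O 3.00
Empirical formula: C7H6O3
Empirical-formula mass = 138.12 g/mol; 276 ÷ 138.12 ≈ 2, so the molecular formula is C14H12O6.

C14H12O6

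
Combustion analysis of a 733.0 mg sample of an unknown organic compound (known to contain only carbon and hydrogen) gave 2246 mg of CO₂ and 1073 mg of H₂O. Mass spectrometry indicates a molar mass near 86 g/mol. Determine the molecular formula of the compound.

mol C = 2.246 g CO₂ ÷ 44.009 g/mol = 0.051035 mol
mol H = 2 × 1.073 g H₂O ÷ 18.015 g/mol = 0.11912 mol
Divide by the smallest (0.051035 mol): C 1.000, H 2.334
Multiplying each by 3 gives whole numbers: C 3.00, H 7.00
Empirical formula: C3H7
Empirical-formula mass = 43.09 g/mol; 86 ÷ 43.09 ≈ 2, so the molecular formula is C6H14.

C6H14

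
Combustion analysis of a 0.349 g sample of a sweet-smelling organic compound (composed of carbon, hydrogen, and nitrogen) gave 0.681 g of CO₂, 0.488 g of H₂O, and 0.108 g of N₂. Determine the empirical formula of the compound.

mol C = 0.681 g CO₂ ÷ 44.009 g/mol = 0.01547 mol
mol H = 2 × 0.488 g H₂O ÷ 18.015 g/mol = 0.05418 mol
mol N = 2 × 0.108 g N₂ ÷ 28.014 g/mol = 0.007710 mol
Divide by the smallest (0.007710 mol): C 2.007, H 7.026, N 1.000

C2H7N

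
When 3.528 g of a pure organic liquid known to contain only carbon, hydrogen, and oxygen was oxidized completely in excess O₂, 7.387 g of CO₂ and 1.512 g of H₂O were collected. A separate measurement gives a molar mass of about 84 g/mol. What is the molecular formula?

C4H4O2

mol C = 7.387 g CO₂ ÷ 44.009 g/mol = 0.16785 mol
mol H = 2 × 1.512 g H₂O ÷ 18.015 g/mol = 0.16786 mol
mass O = 3.528 − (2.0161 + 0.16920) = 1.3427 g → mol O = 1.3427 ÷ 15.999 = 0.083926 mol
Divide by the smallest (0.083926 mol): C 2.000, H 2.000, O 1.000
Empirical formula: C2H2O
Empirical-formula mass = 42.04 g/mol; 84 ÷ 42.04 ≈ 2, so the molecular formula is C4H4O2.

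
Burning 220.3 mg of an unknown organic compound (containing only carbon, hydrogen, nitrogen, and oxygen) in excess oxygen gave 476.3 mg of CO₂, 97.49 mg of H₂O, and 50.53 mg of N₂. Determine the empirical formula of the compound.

C6H6N2O

mol C = 0.4763 g CO₂ ÷ 44.009 g/mol = 0.010823 mol
mol H = 2 × 0.09749 g H₂O ÷ 18.015 g/mol = 0.010823 mol
mol N = 2 × 0.05053 g N₂ ÷ 28.014 g/mol = 0.0036075 mol
mass O = 0.2203 − (0.12999 + 0.010910 + 0.050530) = 0.028868 g → mol O = 0.028868 ÷ 15.999 = 0.0018043 mol
Divide by the smallest (0.0018043 mol): C 5.998, H 5.998, N 1.999, O 1.000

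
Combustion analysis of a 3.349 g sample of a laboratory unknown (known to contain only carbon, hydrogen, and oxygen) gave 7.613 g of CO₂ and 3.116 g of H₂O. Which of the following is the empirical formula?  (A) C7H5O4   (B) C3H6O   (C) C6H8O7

mol C = 7.613 g CO₂ ÷ 44.009 g/mol = 0.17299 mol
mol H = 2 × 3.116 g H₂O ÷ 18.015 g/mol = 0.34593 mol
mass O = 3.349 − (2.0778 + 0.34870) = 0.92255 g → mol O = 0.92255 ÷ 15.999 = 0.057663 mol
Divide by the smallest (0.057663 mol): C 3.000, H 5.999, O 1.000

(B) C3H6O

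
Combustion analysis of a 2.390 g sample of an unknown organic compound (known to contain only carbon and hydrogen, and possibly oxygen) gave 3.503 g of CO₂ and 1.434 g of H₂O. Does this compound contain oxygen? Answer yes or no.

mol C = 3.503 g CO₂ ÷ 44.009 g/mol = 0.079597 mol
mol H = 2 × 1.434 g H₂O ÷ 18.015 g/mol = 0.15920 mol
C and H account for only 1.1165 g of the 2.390 g sample; the remaining 1.2735 g must be oxygen.

yes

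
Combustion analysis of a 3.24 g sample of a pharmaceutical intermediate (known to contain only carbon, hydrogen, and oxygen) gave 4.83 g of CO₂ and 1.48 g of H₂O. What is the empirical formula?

mol C = 4.83 g CO₂ ÷ 44.009 g/mol = 0.1098 mol
mol H = 2 × 1.48 g H₂O ÷ 18.015 g/mol = 0.1643 mol
mass O = 3.24 − (1.318 + 0.1656) = 1.756 g → mol O = 1.756 ÷ 15.999 = 0.1098 mol
Divide by the smallest (0.1098 mol): C 1.000, H 1.497, O 1.000
Multiplying each by 2 gives whole numbers: C 2.00, H 2.99, O 2.00

C2H3O2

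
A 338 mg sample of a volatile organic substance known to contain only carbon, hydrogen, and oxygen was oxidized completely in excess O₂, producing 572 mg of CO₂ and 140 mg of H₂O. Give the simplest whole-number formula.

mol C = 0.572 g CO₂ ÷ 44.009 g/mol = 0.01300 mol
mol H = 2 × 0.140 g H₂O ÷ 18.015 g/mol = 0.01554 mol
mass O = 0.338 − (0.1561 + 0.01567) = 0.1662 g → mol O = 0.1662 ÷ 15.999 = 0.01039 mol
Divide by the smallest (0.01039 mol): C 1.251, H 1.496, O 1.000
Multiplying each by 4 gives whole numbers: C 5.00, H 5.98, O 4.00

C5H6O4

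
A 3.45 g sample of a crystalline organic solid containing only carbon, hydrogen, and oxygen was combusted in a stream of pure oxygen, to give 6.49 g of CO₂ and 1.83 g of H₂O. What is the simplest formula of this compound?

mol C = 6.49 g CO₂ ÷ 44.009 g/mol = 0.1475 mol
mol H = 2 × 1.83 g H₂O ÷ 18.015 g/mol = 0.2032 mol
mass O = 3.45 − (1.771 + 0.2048) = 1.474 g → mol O = 1.474 ÷ 15.999 = 0.09213 mol
Divide by the smallest (0.09213 mol): C 1.601, H 2.205, O 1.000
Multiplying each by 5 gives whole numbers: C 8.00, H 11.03, O 5.00

C8H11O5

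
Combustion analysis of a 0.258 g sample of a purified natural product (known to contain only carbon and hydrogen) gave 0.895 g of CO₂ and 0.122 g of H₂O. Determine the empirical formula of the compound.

C3H2

mol C = 0.895 g CO₂ ÷ 44.009 g/mol = 0.02034 mol
mol H = 2 × 0.122 g H₂O ÷ 18.015 g/mol = 0.01354 mol
Divide by the smallest (0.01354 mol): C 1.502, H 1.000
Multiplying each by 2 gives whole numbers: C 3.00, H 2.00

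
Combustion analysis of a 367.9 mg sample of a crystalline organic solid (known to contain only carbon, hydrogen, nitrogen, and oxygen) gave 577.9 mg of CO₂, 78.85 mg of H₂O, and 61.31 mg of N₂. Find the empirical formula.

C3H2NO2

mol C = 0.5779 g CO₂ ÷ 44.009 g/mol = 0.013131 mol
mol H = 2 × 0.07885 g H₂O ÷ 18.015 g/mol = 0.0087538 mol
mol N = 2 × 0.06131 g N₂ ÷ 28.014 g/mol = 0.0043771 mol
mass O = 0.3679 − (0.15772 + 0.0088238 + 0.061310) = 0.14004 g → mol O = 0.14004 ÷ 15.999 = 0.0087534 mol
Divide by the smallest (0.0043771 mol): C 3.000, H 2.000, N 1.000, O 2.000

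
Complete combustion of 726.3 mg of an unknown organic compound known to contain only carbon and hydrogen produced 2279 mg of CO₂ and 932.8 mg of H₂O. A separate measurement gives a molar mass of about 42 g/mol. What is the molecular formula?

C3H6

mol C = 2.279 g CO₂ ÷ 44.009 g/mol = 0.051785 mol
mol H = 2 × 0.9328 g H₂O ÷ 18.015 g/mol = 0.10356 mol
Divide by the smallest (0.051785 mol): C 1.000, H 2.000
Empirical formula: CH2
Empirical-formula mass = 14.03 g/mol; 42 ÷ 14.03 ≈ 3, so the molecular formula is C3H6.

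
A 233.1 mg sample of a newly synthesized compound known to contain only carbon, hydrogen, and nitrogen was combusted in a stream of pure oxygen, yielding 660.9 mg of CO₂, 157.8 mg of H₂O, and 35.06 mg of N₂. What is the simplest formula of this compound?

C6H7N

mol C = 0.6609 g CO₂ ÷ 44.009 g/mol = 0.015017 mol
mol H = 2 × 0.1578 g H₂O ÷ 18.015 g/mol = 0.017519 mol
mol N = 2 × 0.03506 g N₂ ÷ 28.014 g/mol = 0.0025030 mol
Divide by the smallest (0.0025030 mol): C 6.000, H 6.999, N 1.000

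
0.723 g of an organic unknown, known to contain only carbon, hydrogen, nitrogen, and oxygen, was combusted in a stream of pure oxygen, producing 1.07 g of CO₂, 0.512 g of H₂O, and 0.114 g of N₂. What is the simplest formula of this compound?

mol C = 1.07 g CO₂ ÷ 44.009 g/mol = 0.02431 mol
mol H = 2 × 0.512 g H₂O ÷ 18.015 g/mol = 0.05684 mol
mol N = 2 × 0.114 g N₂ ÷ 28.014 g/mol = 0.008139 mol
mass O = 0.723 − (0.2920 + 0.05730 + 0.1140) = 0.2597 g → mol O = 0.2597 ÷ 15.999 = 0.01623 mol
Divide by the smallest (0.008139 mol): C 2.987, H 6.984, N 1.000, O 1.994

C3H7NO2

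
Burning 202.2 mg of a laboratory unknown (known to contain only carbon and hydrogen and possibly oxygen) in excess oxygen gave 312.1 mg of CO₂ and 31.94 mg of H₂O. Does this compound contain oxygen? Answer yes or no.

mol C = 0.3121 g CO₂ ÷ 44.009 g/mol = 0.0070917 mol
mol H = 2 × 0.03194 g H₂O ÷ 18.015 g/mol = 0.0035459 mol
C and H account for only 0.088753 g of the 0.2022 g sample; the remaining 0.11345 g must be oxygen.

yes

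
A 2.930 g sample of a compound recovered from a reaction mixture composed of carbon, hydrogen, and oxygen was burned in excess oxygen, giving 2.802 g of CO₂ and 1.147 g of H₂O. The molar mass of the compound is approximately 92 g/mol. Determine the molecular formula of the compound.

mol C = 2.802 g CO₂ ÷ 44.009 g/mol = 0.063669 mol
mol H = 2 × 1.147 g H₂O ÷ 18.015 g/mol = 0.12734 mol
mass O = 2.930 − (0.76473 + 0.12836) = 2.0369 g → mol O = 2.0369 ÷ 15.999 = 0.12732 mol
Divide by the smallest (0.063669 mol): C 1.000, H 2.000, O 2.000
Empirical formula: CH2O2
Empirical-formula mass = 46.02 g/mol; 92 ÷ 46.02 ≈ 2, so the molecular formula is C2H4O4.

C2H4O4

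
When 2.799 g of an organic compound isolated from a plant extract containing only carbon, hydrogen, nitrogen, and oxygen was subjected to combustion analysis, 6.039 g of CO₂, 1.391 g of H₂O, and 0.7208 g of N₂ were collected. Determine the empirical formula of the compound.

C8H9N3O

mol C = 6.039 g CO₂ ÷ 44.009 g/mol = 0.13722 mol
mol H = 2 × 1.391 g H₂O ÷ 18.015 g/mol = 0.15443 mol
mol N = 2 × 0.7208 g N₂ ÷ 28.014 g/mol = 0.051460 mol
mass O = 2.799 − (1.6482 + 0.15566 + 0.72080) = 0.27437 g → mol O = 0.27437 ÷ 15.999 = 0.017149 mol
Divide by the smallest (0.017149 mol): C 8.002, H 9.005, N 3.001, O 1.000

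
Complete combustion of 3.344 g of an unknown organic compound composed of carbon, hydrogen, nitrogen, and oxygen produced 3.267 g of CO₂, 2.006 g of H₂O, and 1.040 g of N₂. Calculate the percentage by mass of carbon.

26.66%

mol C = 3.267 g CO₂ ÷ 44.009 g/mol = 0.074235 mol
mol H = 2 × 2.006 g H₂O ÷ 18.015 g/mol = 0.22270 mol
mol N = 2 × 1.040 g N₂ ÷ 28.014 g/mol = 0.074249 mol
mass O = 3.344 − (0.89163 + 0.22448 + 1.0400) = 1.1879 g → mol O = 1.1879 ÷ 15.999 = 0.074247 mol
mass % C = 0.89163 g ÷ 3.344 g × 100%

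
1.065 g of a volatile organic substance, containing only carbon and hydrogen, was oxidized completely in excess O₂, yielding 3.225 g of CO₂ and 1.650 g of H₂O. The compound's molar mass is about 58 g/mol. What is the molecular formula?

C4H10

mol C = 3.225 g CO₂ ÷ 44.009 g/mol = 0.073280 mol
mol H = 2 × 1.650 g H₂O ÷ 18.015 g/mol = 0.18318 mol
Divide by the smallest (0.073280 mol): C 1.000, H 2.500
Multiplying each by 2 gives whole numbers: C 2.00, H 5.00
Empirical formula: C2H5
Empirical-formula mass = 29.06 g/mol; 58 ÷ 29.06 ≈ 2, so the molecular formula is C4H10.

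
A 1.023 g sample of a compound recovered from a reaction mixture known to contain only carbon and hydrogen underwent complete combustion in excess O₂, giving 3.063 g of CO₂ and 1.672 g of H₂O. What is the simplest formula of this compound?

C3H8

mol C = 3.063 g CO₂ ÷ 44.009 g/mol = 0.069599 mol
mol H = 2 × 1.672 g H₂O ÷ 18.015 g/mol = 0.18562 mol
Divide by the smallest (0.069599 mol): C 1.000, H 2.667
Multiplying each by 3 gives whole numbers: C 3.00, H 8.00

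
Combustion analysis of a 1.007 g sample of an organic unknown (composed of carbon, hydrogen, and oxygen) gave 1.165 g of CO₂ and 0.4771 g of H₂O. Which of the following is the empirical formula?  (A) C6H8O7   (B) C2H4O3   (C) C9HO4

(B) C2H4O3

mol C = 1.165 g CO₂ ÷ 44.009 g/mol = 0.026472 mol
mol H = 2 × 0.4771 g H₂O ÷ 18.015 g/mol = 0.052967 mol
mass O = 1.007 − (0.31795 + 0.053391) = 0.63566 g → mol O = 0.63566 ÷ 15.999 = 0.039731 mol
Divide by the smallest (0.026472 mol): C 1.000, H 2.001, O 1.501
Multiplying each by 2 gives whole numbers: C 2.00, H 4.00, O 3.00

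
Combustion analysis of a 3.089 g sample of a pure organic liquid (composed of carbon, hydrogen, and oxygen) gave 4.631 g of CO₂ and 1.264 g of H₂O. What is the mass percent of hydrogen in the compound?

4.58%

mol C = 4.631 g CO₂ ÷ 44.009 g/mol = 0.10523 mol
mol H = 2 × 1.264 g H₂O ÷ 18.015 g/mol = 0.14033 mol
mass O = 3.089 − (1.2639 + 0.14145) = 1.6837 g → mol O = 1.6837 ÷ 15.999 = 0.10523 mol
mass % H = 0.14145 g ÷ 3.089 g × 100%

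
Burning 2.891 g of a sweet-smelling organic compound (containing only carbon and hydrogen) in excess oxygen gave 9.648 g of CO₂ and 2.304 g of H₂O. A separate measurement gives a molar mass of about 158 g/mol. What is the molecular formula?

C12H14

mol C = 9.648 g CO₂ ÷ 44.009 g/mol = 0.21923 mol
mol H = 2 × 2.304 g H₂O ÷ 18.015 g/mol = 0.25579 mol
Divide by the smallest (0.21923 mol): C 1.000, H 1.167
Multiplying each by 6 gives whole numbers: C 6.00, H 7.00
Empirical formula: C6H7
Empirical-formula mass = 79.12 g/mol; 158 ÷ 79.12 ≈ 2, so the molecular formula is C12H14.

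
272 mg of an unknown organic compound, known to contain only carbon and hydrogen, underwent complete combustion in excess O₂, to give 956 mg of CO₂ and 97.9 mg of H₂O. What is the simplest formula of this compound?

mol C = 0.956 g CO₂ ÷ 44.009 g/mol = 0.02172 mol
mol H = 2 × 0.0979 g H₂O ÷ 18.015 g/mol = 0.01087 mol
Divide by the smallest (0.01087 mol): C 1.999, H 1.000

C2H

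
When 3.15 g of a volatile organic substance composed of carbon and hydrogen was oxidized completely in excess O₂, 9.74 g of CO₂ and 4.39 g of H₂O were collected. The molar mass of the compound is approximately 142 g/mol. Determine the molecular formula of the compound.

mol C = 9.74 g CO₂ ÷ 44.009 g/mol = 0.2213 mol
mol H = 2 × 4.39 g H₂O ÷ 18.015 g/mol = 0.4874 mol
Divide by the smallest (0.2213 mol): C 1.000, H 2.202
Multiplying each by 5 gives whole numbers: C 5.00, H 11.01
Empirical formula: C5H11
Empirical-formula mass = 71.14 g/mol; 142 ÷ 71.14 ≈ 2, so the molecular formula is C10H22.

C10H22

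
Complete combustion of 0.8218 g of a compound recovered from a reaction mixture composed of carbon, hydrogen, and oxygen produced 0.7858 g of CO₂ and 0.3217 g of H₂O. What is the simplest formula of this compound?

CH2O2

mol C = 0.7858 g CO₂ ÷ 44.009 g/mol = 0.017855 mol
mol H = 2 × 0.3217 g H₂O ÷ 18.015 g/mol = 0.035715 mol
mass O = 0.8218 − (0.21446 + 0.036000) = 0.57134 g → mol O = 0.57134 ÷ 15.999 = 0.035711 mol
Divide by the smallest (0.017855 mol): C 1.000, H 2.000, O 2.000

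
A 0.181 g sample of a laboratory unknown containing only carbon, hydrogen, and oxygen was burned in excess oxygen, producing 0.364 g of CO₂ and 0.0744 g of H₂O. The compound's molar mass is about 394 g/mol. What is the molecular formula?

mol C = 0.364 g CO₂ ÷ 44.009 g/mol = 0.008271 mol
mol H = 2 × 0.0744 g H₂O ÷ 18.015 g/mol = 0.008260 mol
mass O = 0.181 − (0.09934 + 0.008326) = 0.07333 g → mol O = 0.07333 ÷ 15.999 = 0.004583 mol
Divide by the smallest (0.004583 mol): C 1.805, H 1.802, O 1.000
Multiplying each by 5 gives whole numbers: C 9.02, H 9.01, O 5.00
Empirical formula: C9H9O5
Empirical-formula mass = 197.17 g/mol; 394 ÷ 197.17 ≈ 2, so the molecular formula is C18H18O10.

C18H18O10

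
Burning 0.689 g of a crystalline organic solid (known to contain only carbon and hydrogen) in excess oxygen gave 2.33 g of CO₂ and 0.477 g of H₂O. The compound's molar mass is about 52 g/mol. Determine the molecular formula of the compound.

mol C = 2.33 g CO₂ ÷ 44.009 g/mol = 0.05294 mol
mol H = 2 × 0.477 g H₂O ÷ 18.015 g/mol = 0.05296 mol
Divide by the smallest (0.05294 mol): C 1.000, H 1.000
Empirical formula: CH
Empirical-formula mass = 13.02 g/mol; 52 ÷ 13.02 ≈ 4, so the molecular formula is C4H4.

C4H4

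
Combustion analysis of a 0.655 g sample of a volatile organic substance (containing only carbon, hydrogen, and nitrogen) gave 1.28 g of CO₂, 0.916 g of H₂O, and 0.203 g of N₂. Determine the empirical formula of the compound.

C2H7N

mol C = 1.28 g CO₂ ÷ 44.009 g/mol = 0.02908 mol
mol H = 2 × 0.916 g H₂O ÷ 18.015 g/mol = 0.1017 mol
mol N = 2 × 0.203 g N₂ ÷ 28.014 g/mol = 0.01449 mol
Divide by the smallest (0.01449 mol): C 2.007, H 7.017, N 1.000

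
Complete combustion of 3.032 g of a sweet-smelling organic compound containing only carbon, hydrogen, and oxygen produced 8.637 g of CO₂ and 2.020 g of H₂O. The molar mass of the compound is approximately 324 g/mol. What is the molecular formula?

C21H24O3

mol C = 8.637 g CO₂ ÷ 44.009 g/mol = 0.19626 mol
mol H = 2 × 2.020 g H₂O ÷ 18.015 g/mol = 0.22426 mol
mass O = 3.032 − (2.3572 + 0.22605) = 0.44873 g → mol O = 0.44873 ÷ 15.999 = 0.028047 mol
Divide by the smallest (0.028047 mol): C 6.997, H 7.996, O 1.000
Empirical formula: C7H8O
Empirical-formula mass = 108.14 g/mol; 324 ÷ 108.14 ≈ 3, so the molecular formula is C21H24O3.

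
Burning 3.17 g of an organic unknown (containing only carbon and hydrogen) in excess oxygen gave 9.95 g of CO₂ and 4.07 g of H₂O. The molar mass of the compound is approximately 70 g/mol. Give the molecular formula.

mol C = 9.95 g CO₂ ÷ 44.009 g/mol = 0.2261 mol
mol H = 2 × 4.07 g H₂O ÷ 18.015 g/mol = 0.4518 mol
Divide by the smallest (0.2261 mol): C 1.000, H 1.999
Empirical formula: CH2
Empirical-formula mass = 14.03 g/mol; 70 ÷ 14.03 ≈ 5, so the molecular formula is C5H10.

C5H10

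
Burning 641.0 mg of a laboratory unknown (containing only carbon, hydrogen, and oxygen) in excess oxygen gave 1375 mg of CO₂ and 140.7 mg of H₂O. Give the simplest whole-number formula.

C2HO

mol C = 1.375 g CO₂ ÷ 44.009 g/mol = 0.031244 mol
mol H = 2 × 0.1407 g H₂O ÷ 18.015 g/mol = 0.015620 mol
mass O = 0.6410 − (0.37527 + 0.015745) = 0.24999 g → mol O = 0.24999 ÷ 15.999 = 0.015625 mol
Divide by the smallest (0.015620 mol): C 2.000, H 1.000, O 1.000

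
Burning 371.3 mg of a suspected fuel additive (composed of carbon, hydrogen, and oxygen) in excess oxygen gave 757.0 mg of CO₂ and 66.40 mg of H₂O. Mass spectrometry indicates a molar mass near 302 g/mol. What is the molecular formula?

mol C = 0.7570 g CO₂ ÷ 44.009 g/mol = 0.017201 mol
mol H = 2 × 0.06640 g H₂O ÷ 18.015 g/mol = 0.0073716 mol
mass O = 0.3713 − (0.20660 + 0.0074306) = 0.15727 g → mol O = 0.15727 ÷ 15.999 = 0.0098299 mol
Divide by the smallest (0.0073716 mol): C 2.333, H 1.000, O 1.333
Multiplying each by 3 gives whole numbers: C 7.00, H 3.00, O 4.00
Empirical formula: C7H3O4
Empirical-formula mass = 151.10 g/mol; 302 ÷ 151.10 ≈ 2, so the molecular formula is C14H6O8.

C14H6O8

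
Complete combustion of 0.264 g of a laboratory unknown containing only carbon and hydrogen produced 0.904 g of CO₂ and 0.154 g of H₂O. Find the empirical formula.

C6H5

mol C = 0.904 g CO₂ ÷ 44.009 g/mol = 0.02054 mol
mol H = 2 × 0.154 g H₂O ÷ 18.015 g/mol = 0.01710 mol
Divide by the smallest (0.01710 mol): C 1.201, H 1.000
Multiplying each by 5 gives whole numbers: C 6.01, H 5.00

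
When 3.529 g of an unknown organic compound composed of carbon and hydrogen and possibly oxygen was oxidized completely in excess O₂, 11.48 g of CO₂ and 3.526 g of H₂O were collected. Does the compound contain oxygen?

mol C = 11.48 g CO₂ ÷ 44.009 g/mol = 0.26086 mol
mol H = 2 × 3.526 g H₂O ÷ 18.015 g/mol = 0.39145 mol
C and H together account for 3.5277 g — essentially the entire 3.529 g sample — so the compound contains no oxygen.

no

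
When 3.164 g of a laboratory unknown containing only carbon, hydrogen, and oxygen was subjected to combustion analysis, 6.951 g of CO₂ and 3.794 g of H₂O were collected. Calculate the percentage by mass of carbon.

59.96%

mol C = 6.951 g CO₂ ÷ 44.009 g/mol = 0.15794 mol
mol H = 2 × 3.794 g H₂O ÷ 18.015 g/mol = 0.42120 mol
mass O = 3.164 − (1.8971 + 0.42457) = 0.84235 g → mol O = 0.84235 ÷ 15.999 = 0.052650 mol
mass % C = 1.8971 g ÷ 3.164 g × 100%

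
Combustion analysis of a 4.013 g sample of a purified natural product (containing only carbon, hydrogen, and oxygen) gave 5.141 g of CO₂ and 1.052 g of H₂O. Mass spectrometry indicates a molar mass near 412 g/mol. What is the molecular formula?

mol C = 5.141 g CO₂ ÷ 44.009 g/mol = 0.11682 mol
mol H = 2 × 1.052 g H₂O ÷ 18.015 g/mol = 0.11679 mol
mass O = 4.013 − (1.4031 + 0.11773) = 2.4922 g → mol O = 2.4922 ÷ 15.999 = 0.15577 mol
Divide by the smallest (0.11679 mol): C 1.000, H 1.000, O 1.334
Multiplying each by 3 gives whole numbers: C 3.00, H 3.00, O 4.00
Empirical formula: C3H3O4
Empirical-formula mass = 103.05 g/mol; 412 ÷ 103.05 ≈ 4, so the molecular formula is C12H12O16.

C12H12O16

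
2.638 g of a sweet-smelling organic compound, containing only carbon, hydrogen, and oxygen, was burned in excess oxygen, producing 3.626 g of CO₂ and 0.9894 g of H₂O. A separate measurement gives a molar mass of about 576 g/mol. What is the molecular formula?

mol C = 3.626 g CO₂ ÷ 44.009 g/mol = 0.082392 mol
mol H = 2 × 0.9894 g H₂O ÷ 18.015 g/mol = 0.10984 mol
mass O = 2.638 − (0.98961 + 0.11072) = 1.5377 g → mol O = 1.5377 ÷ 15.999 = 0.096110 mol
Divide by the smallest (0.082392 mol): C 1.000, H 1.333, O 1.166
Multiplying each by 6 gives whole numbers: C 6.00, H 8.00, O 7.00
Empirical formula: C6H8O7
Empirical-formula mass = 192.12 g/mol; 576 ÷ 192.12 ≈ 3, so the molecular formula is C18H24O21.

C18H24O21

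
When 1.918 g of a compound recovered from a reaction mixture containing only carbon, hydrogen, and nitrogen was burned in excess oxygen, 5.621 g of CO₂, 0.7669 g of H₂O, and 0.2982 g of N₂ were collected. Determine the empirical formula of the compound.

mol C = 5.621 g CO₂ ÷ 44.009 g/mol = 0.12772 mol
mol H = 2 × 0.7669 g H₂O ÷ 18.015 g/mol = 0.085140 mol
mol N = 2 × 0.2982 g N₂ ÷ 28.014 g/mol = 0.021289 mol
Divide by the smallest (0.021289 mol): C 5.999, H 3.999, N 1.000

C6H4N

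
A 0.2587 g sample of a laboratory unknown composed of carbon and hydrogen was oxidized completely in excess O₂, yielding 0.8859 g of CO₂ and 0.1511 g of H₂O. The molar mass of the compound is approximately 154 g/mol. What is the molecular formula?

mol C = 0.8859 g CO₂ ÷ 44.009 g/mol = 0.020130 mol
mol H = 2 × 0.1511 g H₂O ÷ 18.015 g/mol = 0.016775 mol
Divide by the smallest (0.016775 mol): C 1.200, H 1.000
Multiplying each by 5 gives whole numbers: C 6.00, H 5.00
Empirical formula: C6H5
Empirical-formula mass = 77.11 g/mol; 154 ÷ 77.11 ≈ 2, so the molecular formula is C12H10.

C12H10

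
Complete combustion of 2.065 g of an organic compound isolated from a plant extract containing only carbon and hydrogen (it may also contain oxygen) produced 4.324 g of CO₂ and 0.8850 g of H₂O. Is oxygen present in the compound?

yes

mol C = 4.324 g CO₂ ÷ 44.009 g/mol = 0.098253 mol
mol H = 2 × 0.8850 g H₂O ÷ 18.015 g/mol = 0.098251 mol
C and H account for only 1.2791 g of the 2.065 g sample; the remaining 0.78585 g must be oxygen.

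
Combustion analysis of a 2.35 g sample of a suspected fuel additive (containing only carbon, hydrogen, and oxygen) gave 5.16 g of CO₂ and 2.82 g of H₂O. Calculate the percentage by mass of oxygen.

26.6%

mol C = 5.16 g CO₂ ÷ 44.009 g/mol = 0.1172 mol
mol H = 2 × 2.82 g H₂O ÷ 18.015 g/mol = 0.3131 mol
mass O = 2.35 − (1.408 + 0.3156) = 0.6261 g → mol O = 0.6261 ÷ 15.999 = 0.03914 mol
mass % O = 0.6261 g ÷ 2.35 g × 100%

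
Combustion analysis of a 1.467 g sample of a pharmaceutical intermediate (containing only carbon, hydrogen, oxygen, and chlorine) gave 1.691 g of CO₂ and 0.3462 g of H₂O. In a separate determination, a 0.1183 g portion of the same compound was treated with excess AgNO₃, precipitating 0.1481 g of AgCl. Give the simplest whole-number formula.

C6H6Cl2O5

mol C = 1.691 g CO₂ ÷ 44.009 g/mol = 0.038424 mol
mol H = 2 × 0.3462 g H₂O ÷ 18.015 g/mol = 0.038435 mol
From the AgCl data: mol Cl per gram of compound = (0.1481 ÷ 143.318) ÷ 0.1183 = 0.0087351 mol/g, so in the 1.467 g combustion sample mol Cl = 0.012814 mol
mass O = 1.467 − (0.46151 + 0.038742 + 0.45427) = 0.51248 g → mol O = 0.51248 ÷ 15.999 = 0.032032 mol
Divide by the smallest (0.012814 mol): C 2.998, H 2.999, Cl 1.000, O 2.500
Multiplying each by 2 gives whole numbers: C 6.00, H 6.00, Cl 2.00, O 5.00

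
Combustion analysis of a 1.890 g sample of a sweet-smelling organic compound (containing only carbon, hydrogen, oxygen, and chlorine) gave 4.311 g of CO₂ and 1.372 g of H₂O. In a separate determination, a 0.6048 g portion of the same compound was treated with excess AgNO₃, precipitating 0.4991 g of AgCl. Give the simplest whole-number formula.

mol C = 4.311 g CO₂ ÷ 44.009 g/mol = 0.097957 mol
mol H = 2 × 1.372 g H₂O ÷ 18.015 g/mol = 0.15232 mol
From the AgCl data: mol Cl per gram of compound = (0.4991 ÷ 143.318) ÷ 0.6048 = 0.0057580 mol/g, so in the 1.890 g combustion sample mol Cl = 0.010883 mol
mass O = 1.890 − (1.1766 + 0.15354 + 0.38579) = 0.17411 g → mol O = 0.17411 ÷ 15.999 = 0.010882 mol
Divide by the smallest (0.010882 mol): C 9.001, H 13.997, Cl 1.000, O 1.000

C9H14ClO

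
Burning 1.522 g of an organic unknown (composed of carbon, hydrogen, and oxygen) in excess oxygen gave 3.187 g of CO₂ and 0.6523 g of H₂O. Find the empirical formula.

mol C = 3.187 g CO₂ ÷ 44.009 g/mol = 0.072417 mol
mol H = 2 × 0.6523 g H₂O ÷ 18.015 g/mol = 0.072417 mol
mass O = 1.522 − (0.86980 + 0.072997) = 0.57920 g → mol O = 0.57920 ÷ 15.999 = 0.036202 mol
Divide by the smallest (0.036202 mol): C 2.000, H 2.000, O 1.000

C2H2O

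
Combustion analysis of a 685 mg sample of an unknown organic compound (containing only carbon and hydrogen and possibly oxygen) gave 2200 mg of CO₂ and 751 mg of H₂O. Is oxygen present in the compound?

mol C = 2.20 g CO₂ ÷ 44.009 g/mol = 0.04999 mol
mol H = 2 × 0.751 g H₂O ÷ 18.015 g/mol = 0.08337 mol
C and H together account for 0.6845 g — essentially the entire 0.685 g sample — so the compound contains no oxygen.

no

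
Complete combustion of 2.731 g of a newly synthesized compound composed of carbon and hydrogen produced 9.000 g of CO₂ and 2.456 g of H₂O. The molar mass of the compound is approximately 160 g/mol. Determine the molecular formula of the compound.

mol C = 9.000 g CO₂ ÷ 44.009 g/mol = 0.20450 mol
mol H = 2 × 2.456 g H₂O ÷ 18.015 g/mol = 0.27266 mol
Divide by the smallest (0.20450 mol): C 1.000, H 1.333
Multiplying each by 3 gives whole numbers: C 3.00, H 4.00
Empirical formula: C3H4
Empirical-formula mass = 40.06 g/mol; 160 ÷ 40.06 ≈ 4, so the molecular formula is C12H16.

C12H16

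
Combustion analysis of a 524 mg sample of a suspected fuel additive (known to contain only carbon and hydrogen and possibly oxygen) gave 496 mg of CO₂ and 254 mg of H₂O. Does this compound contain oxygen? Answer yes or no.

mol C = 0.496 g CO₂ ÷ 44.009 g/mol = 0.01127 mol
mol H = 2 × 0.254 g H₂O ÷ 18.015 g/mol = 0.02820 mol
C and H account for only 0.1638 g of the 0.524 g sample; the remaining 0.3602 g must be oxygen.

yes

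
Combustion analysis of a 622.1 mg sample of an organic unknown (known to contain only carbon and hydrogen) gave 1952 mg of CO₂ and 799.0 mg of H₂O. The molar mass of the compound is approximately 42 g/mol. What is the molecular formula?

C3H6

mol C = 1.952 g CO₂ ÷ 44.009 g/mol = 0.044355 mol
mol H = 2 × 0.7990 g H₂O ÷ 18.015 g/mol = 0.088704 mol
Divide by the smallest (0.044355 mol): C 1.000, H 2.000
Empirical formula: CH2
Empirical-formula mass = 14.03 g/mol; 42 ÷ 14.03 ≈ 3, so the molecular formula is C3H6.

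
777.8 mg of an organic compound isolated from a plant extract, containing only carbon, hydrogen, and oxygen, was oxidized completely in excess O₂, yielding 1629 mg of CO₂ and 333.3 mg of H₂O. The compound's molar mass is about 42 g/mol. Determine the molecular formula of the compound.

mol C = 1.629 g CO₂ ÷ 44.009 g/mol = 0.037015 mol
mol H = 2 × 0.3333 g H₂O ÷ 18.015 g/mol = 0.037002 mol
mass O = 0.7778 − (0.44459 + 0.037299) = 0.29591 g → mol O = 0.29591 ÷ 15.999 = 0.018496 mol
Divide by the smallest (0.018496 mol): C 2.001, H 2.001, O 1.000
Empirical formula: C2H2O
Empirical-formula mass = 42.04 g/mol; 42 ÷ 42.04 ≈ 1, so the molecular formula is C2H2O.

C2H2O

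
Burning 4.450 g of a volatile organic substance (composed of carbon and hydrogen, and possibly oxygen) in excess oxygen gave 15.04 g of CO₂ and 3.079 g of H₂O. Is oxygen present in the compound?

no

mol C = 15.04 g CO₂ ÷ 44.009 g/mol = 0.34175 mol
mol H = 2 × 3.079 g H₂O ÷ 18.015 g/mol = 0.34183 mol
C and H together account for 4.4493 g — essentially the entire 4.450 g sample — so the compound contains no oxygen.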